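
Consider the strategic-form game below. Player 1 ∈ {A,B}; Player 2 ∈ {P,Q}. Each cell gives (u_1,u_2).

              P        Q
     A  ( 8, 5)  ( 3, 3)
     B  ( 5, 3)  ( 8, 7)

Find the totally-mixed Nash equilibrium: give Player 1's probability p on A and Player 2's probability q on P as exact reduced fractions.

p=2/3, q=5/8

P1 indiff ⇒ q·8+(1-q)·3 = q·5+(1-q)·8 ⇒ q(3) = (1-q)(5) ⇒ q = 5/8
P2 indiff ⇒ p·5+(1-p)·3 = p·3+(1-p)·7 ⇒ p(2) = (1-p)(4) ⇒ p = 2/3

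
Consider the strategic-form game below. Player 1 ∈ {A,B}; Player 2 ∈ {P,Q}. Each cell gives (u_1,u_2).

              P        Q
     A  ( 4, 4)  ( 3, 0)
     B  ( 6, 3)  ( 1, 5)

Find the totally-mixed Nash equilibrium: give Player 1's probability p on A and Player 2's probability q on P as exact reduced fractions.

P1 indiff ⇒ q·4+(1-q)·3 = q·6+(1-q)·1 ⇒ q(-2) = (1-q)(-2) ⇒ q = 1/2
P2 indiff ⇒ p·4+(1-p)·3 = p·0+(1-p)·5 ⇒ p(4) = (1-p)(2) ⇒ p = 1/3

p=1/3, q=1/2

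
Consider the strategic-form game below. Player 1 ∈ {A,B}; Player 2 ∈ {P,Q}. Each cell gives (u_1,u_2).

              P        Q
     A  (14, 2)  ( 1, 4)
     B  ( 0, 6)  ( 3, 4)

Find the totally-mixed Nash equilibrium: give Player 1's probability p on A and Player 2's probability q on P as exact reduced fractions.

P1 mixes 1/2 on A; P2 mixes 1/8 on P

P1 indiff ⇒ q·14+(1-q)·1 = q·0+(1-q)·3 ⇒ q(14) = (1-q)(2) ⇒ q = 1/8
P2 indiff ⇒ p·2+(1-p)·6 = p·4+(1-p)·4 ⇒ p(-2) = (1-p)(-2) ⇒ p = 1/2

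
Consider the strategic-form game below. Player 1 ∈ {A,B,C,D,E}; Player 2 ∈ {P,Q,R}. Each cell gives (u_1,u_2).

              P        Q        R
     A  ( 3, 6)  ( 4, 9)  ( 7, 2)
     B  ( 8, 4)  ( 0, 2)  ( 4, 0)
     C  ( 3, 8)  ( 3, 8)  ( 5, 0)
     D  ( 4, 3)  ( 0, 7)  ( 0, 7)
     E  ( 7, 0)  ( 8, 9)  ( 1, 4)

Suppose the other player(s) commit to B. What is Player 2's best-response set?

u_2(P vs B) = 4
u_2(Q vs B) = 2
u_2(R vs B) = 0
max payoff 4 at {P}

P2 best: {P}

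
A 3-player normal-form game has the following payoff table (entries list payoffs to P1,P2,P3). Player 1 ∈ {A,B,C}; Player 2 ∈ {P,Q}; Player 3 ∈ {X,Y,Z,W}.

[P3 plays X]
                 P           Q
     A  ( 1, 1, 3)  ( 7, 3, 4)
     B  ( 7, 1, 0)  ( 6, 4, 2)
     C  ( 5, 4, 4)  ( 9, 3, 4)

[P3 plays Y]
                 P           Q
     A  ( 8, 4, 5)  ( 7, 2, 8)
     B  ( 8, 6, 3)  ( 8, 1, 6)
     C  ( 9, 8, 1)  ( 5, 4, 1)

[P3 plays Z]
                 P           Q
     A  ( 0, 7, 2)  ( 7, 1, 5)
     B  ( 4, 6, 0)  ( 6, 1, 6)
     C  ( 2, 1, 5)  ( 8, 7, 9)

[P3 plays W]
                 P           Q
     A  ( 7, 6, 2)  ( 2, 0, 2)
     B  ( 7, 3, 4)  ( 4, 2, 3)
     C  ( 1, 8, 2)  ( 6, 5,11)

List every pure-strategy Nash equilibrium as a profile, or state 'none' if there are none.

(A,P,X): not NE [P1→B gives 7>1; P2→Q gives 3>1; P3→Y gives 5>3]
(A,P,Y): not NE [P1→C gives 9>8]
(A,P,Z): not NE [P1→B gives 4>0; P3→Y gives 5>2]
(A,P,W): not NE [P3→Y gives 5>2]
(A,Q,X): not NE [P1→C gives 9>7; P3→Y gives 8>4]
(A,Q,Y): not NE [P1→B gives 8>7; P2→P gives 4>2]
(A,Q,Z): not NE [P1→C gives 8>7; P2→P gives 7>1; P3→Y gives 8>5]
(A,Q,W): not NE [P1→C gives 6>2; P2→P gives 6>0; P3→Y gives 8>2]
(B,P,X): not NE [P2→Q gives 4>1; P3→W gives 4>0]
(B,P,Y): not NE [P1→C gives 9>8; P3→W gives 4>3]
(B,P,Z): not NE [P3→W gives 4>0]
(B,P,W): NE
(B,Q,X): not NE [P1→C gives 9>6; P3→Z gives 6>2]
(B,Q,Y): not NE [P2→P gives 6>1]
(B,Q,Z): not NE [P1→C gives 8>6; P2→P gives 6>1]
(B,Q,W): not NE [P1→C gives 6>4; P2→P gives 3>2; P3→Z gives 6>3]
(C,P,X): not NE [P1→B gives 7>5; P3→Z gives 5>4]
(C,P,Y): not NE [P3→Z gives 5>1]
(C,P,Z): not NE [P1→B gives 4>2; P2→Q gives 7>1]
(C,P,W): not NE [P1→B gives 7>1; P3→Z gives 5>2]
(C,Q,X): not NE [P2→P gives 4>3; P3→W gives 11>4]
(C,Q,Y): not NE [P1→B gives 8>5; P2→P gives 8>4; P3→W gives 11>1]
(C,Q,Z): not NE [P3→W gives 11>9]
(C,Q,W): not NE [P2→P gives 8>5]

NE set: (B,P,W)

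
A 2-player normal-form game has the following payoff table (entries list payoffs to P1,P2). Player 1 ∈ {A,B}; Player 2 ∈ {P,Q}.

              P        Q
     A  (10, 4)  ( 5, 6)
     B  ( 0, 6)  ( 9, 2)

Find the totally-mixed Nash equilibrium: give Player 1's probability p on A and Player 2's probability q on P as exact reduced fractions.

P1 mixes 2/3 on A; P2 mixes 2/7 on P

P1 indiff ⇒ q·10+(1-q)·5 = q·0+(1-q)·9 ⇒ q(10) = (1-q)(4) ⇒ q = 2/7
P2 indiff ⇒ p·4+(1-p)·6 = p·6+(1-p)·2 ⇒ p(-2) = (1-p)(-4) ⇒ p = 2/3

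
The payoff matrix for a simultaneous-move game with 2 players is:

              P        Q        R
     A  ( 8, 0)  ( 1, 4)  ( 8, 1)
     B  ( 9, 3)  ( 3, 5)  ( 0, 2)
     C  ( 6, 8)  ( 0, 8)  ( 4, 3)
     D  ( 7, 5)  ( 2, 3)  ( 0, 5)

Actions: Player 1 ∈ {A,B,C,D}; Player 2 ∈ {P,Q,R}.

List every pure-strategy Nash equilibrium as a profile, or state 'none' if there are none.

PSNE = {(B,Q)}

(A,P): not NE [P1→B gives 9>8; P2→Q gives 4>0]
(A,Q): not NE [P1→B gives 3>1]
(A,R): not NE [P2→Q gives 4>1]
(B,P): not NE [P2→Q gives 5>3]
(B,Q): NE
(B,R): not NE [P1→A gives 8>0; P2→Q gives 5>2]
(C,P): not NE [P1→B gives 9>6]
(C,Q): not NE [P1→B gives 3>0]
(C,R): not NE [P1→A gives 8>4; P2→Q gives 8>3]
(D,P): not NE [P1→B gives 9>7]
(D,Q): not NE [P1→B gives 3>2; P2→R gives 5>3]
(D,R): not NE [P1→A gives 8>0]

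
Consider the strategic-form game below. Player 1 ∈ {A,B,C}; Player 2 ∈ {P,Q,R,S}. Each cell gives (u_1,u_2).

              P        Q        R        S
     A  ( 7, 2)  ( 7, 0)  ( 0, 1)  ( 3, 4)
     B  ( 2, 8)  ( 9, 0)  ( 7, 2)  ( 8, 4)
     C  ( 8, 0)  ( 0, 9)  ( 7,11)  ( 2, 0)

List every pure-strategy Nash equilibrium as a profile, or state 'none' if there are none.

(A,P): not NE [P1→C gives 8>7; P2→S gives 4>2]
(A,Q): not NE [P1→B gives 9>7; P2→S gives 4>0]
(A,R): not NE [P1→C gives 7>0; P2→S gives 4>1]
(A,S): not NE [P1→B gives 8>3]
(B,P): not NE [P1→C gives 8>2]
(B,Q): not NE [P2→P gives 8>0]
(B,R): not NE [P2→P gives 8>2]
(B,S): not NE [P2→P gives 8>4]
(C,P): not NE [P2→R gives 11>0]
(C,Q): not NE [P1→B gives 9>0; P2→R gives 11>9]
(C,R): NE
(C,S): not NE [P1→B gives 8>2; P2→R gives 11>0]

NE set: (C,R)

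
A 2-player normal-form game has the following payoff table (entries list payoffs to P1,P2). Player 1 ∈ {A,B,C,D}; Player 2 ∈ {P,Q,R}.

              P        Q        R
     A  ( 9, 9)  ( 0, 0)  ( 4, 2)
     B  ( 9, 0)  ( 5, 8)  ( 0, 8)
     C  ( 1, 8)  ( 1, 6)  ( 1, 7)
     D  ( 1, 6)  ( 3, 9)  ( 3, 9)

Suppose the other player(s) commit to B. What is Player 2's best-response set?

u_2(P vs B) = 0
u_2(Q vs B) = 8
u_2(R vs B) = 8
max payoff 8 at {Q,R}

argmax u_2 = {Q,R}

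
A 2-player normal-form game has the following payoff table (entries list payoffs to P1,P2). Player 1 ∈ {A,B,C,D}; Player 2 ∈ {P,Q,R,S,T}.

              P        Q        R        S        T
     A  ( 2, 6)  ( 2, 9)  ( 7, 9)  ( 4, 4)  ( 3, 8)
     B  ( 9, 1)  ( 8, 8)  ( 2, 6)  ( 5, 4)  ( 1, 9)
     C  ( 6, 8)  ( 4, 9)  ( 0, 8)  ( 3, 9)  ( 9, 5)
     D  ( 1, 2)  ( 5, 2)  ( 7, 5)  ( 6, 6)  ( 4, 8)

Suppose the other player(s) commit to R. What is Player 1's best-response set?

u_1(A vs R) = 7
u_1(B vs R) = 2
u_1(C vs R) = 0
u_1(D vs R) = 7
max payoff 7 at {A,D}

argmax u_1 = {A,D}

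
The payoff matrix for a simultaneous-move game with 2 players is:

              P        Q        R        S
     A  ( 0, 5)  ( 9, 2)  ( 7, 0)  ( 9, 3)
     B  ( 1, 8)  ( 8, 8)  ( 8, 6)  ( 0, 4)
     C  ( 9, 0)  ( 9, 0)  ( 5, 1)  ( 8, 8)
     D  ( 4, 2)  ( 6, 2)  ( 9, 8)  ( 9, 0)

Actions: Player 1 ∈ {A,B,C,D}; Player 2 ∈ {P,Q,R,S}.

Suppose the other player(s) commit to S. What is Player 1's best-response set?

u_1(A vs S) = 9
u_1(B vs S) = 0
u_1(C vs S) = 8
u_1(D vs S) = 9
max payoff 9 at {A,D}

argmax u_1 = {A,D}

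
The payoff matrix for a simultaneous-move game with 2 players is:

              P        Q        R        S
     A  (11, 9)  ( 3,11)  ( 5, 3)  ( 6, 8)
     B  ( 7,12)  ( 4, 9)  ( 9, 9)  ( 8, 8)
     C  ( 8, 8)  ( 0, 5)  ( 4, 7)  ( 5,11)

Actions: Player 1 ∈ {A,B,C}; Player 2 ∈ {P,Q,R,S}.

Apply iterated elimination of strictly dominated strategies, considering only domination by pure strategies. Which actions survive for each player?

Survivors P1:{A,B} P2:{P,Q}

P1 drop C (A beats it: P:11>8 Q:3>0 R:5>4 S:6>5)
P2 drop R (P beats it: A:9>3 B:12>9)
P2 drop S (P beats it: A:9>8 B:12>8)
P1→{A,B} P2→{P,Q}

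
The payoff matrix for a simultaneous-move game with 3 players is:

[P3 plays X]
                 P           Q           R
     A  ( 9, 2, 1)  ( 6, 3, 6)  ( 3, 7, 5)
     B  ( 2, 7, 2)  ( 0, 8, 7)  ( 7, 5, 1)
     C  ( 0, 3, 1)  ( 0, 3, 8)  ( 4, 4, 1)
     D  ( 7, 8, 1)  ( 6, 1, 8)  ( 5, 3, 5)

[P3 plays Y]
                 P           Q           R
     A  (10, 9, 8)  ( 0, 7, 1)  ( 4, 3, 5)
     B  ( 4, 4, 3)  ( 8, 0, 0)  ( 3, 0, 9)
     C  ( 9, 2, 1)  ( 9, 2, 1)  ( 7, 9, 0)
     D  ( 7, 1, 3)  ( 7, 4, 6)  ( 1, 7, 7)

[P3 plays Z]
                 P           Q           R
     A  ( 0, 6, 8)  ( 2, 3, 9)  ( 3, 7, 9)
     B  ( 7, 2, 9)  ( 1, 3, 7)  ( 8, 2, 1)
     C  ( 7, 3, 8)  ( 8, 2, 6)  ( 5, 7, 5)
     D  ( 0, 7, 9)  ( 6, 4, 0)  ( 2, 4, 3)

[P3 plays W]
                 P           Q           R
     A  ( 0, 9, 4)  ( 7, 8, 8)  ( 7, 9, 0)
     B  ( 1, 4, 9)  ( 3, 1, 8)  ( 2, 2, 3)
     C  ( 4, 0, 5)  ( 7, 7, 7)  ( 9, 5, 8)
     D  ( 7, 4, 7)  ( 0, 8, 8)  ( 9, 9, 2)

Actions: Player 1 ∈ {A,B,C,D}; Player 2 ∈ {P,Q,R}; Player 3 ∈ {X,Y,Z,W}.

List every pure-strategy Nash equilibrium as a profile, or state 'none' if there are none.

(A,P,X): not NE [P2→R gives 7>2; P3→Z gives 8>1]
(A,P,Y): NE
(A,P,Z): not NE [P1→C gives 7>0; P2→R gives 7>6]
(A,P,W): not NE [P1→D gives 7>0; P3→Z gives 8>4]
(A,Q,X): not NE [P2→R gives 7>3; P3→Z gives 9>6]
(A,Q,Y): not NE [P1→C gives 9>0; P2→P gives 9>7; P3→Z gives 9>1]
(A,Q,Z): not NE [P1→C gives 8>2; P2→R gives 7>3]
(A,Q,W): not NE [P2→R gives 9>8; P3→Z gives 9>8]
(A,R,X): not NE [P1→B gives 7>3; P3→Z gives 9>5]
(A,R,Y): not NE [P1→C gives 7>4; P2→P gives 9>3; P3→Z gives 9>5]
(A,R,Z): not NE [P1→B gives 8>3]
(A,R,W): not NE [P1→D gives 9>7; P3→Z gives 9>0]
(B,P,X): not NE [P1→A gives 9>2; P2→Q gives 8>7; P3→W gives 9>2]
(B,P,Y): not NE [P1→A gives 10>4; P3→W gives 9>3]
(B,P,Z): not NE [P2→Q gives 3>2]
(B,P,W): not NE [P1→D gives 7>1]
(B,Q,X): not NE [P1→D gives 6>0; P3→W gives 8>7]
(B,Q,Y): not NE [P1→C gives 9>8; P2→P gives 4>0; P3→W gives 8>0]
(B,Q,Z): not NE [P1→C gives 8>1; P3→W gives 8>7]
(B,Q,W): not NE [P1→C gives 7>3; P2→P gives 4>1]
(B,R,X): not NE [P2→Q gives 8>5; P3→Y gives 9>1]
(B,R,Y): not NE [P1→C gives 7>3; P2→P gives 4>0]
(B,R,Z): not NE [P2→Q gives 3>2; P3→Y gives 9>1]
(B,R,W): not NE [P1→D gives 9>2; P2→P gives 4>2; P3→Y gives 9>3]
(C,P,X): not NE [P1→A gives 9>0; P2→R gives 4>3; P3→Z gives 8>1]
(C,P,Y): not NE [P1→A gives 10>9; P2→R gives 9>2; P3→Z gives 8>1]
(C,P,Z): not NE [P2→R gives 7>3]
(C,P,W): not NE [P1→D gives 7>4; P2→Q gives 7>0; P3→Z gives 8>5]
(C,Q,X): not NE [P1→D gives 6>0; P2→R gives 4>3]
(C,Q,Y): not NE [P2→R gives 9>2; P3→X gives 8>1]
(C,Q,Z): not NE [P2→R gives 7>2; P3→X gives 8>6]
(C,Q,W): not NE [P3→X gives 8>7]
(C,R,X): not NE [P1→B gives 7>4; P3→W gives 8>1]
(C,R,Y): not NE [P3→W gives 8>0]
(C,R,Z): not NE [P1→B gives 8>5; P3→W gives 8>5]
(C,R,W): not NE [P2→Q gives 7>5]
(D,P,X): not NE [P1→A gives 9>7; P3→Z gives 9>1]
(D,P,Y): not NE [P1→A gives 10>7; P2→R gives 7>1; P3→Z gives 9>3]
(D,P,Z): not NE [P1→C gives 7>0]
(D,P,W): not NE [P2→R gives 9>4; P3→Z gives 9>7]
(D,Q,X): not NE [P2→P gives 8>1]
(D,Q,Y): not NE [P1→C gives 9>7; P2→R gives 7>4; P3→W gives 8>6]
(D,Q,Z): not NE [P1→C gives 8>6; P2→P gives 7>4; P3→W gives 8>0]
(D,Q,W): not NE [P1→C gives 7>0; P2→R gives 9>8]
(D,R,X): not NE [P1→B gives 7>5; P2→P gives 8>3; P3→Y gives 7>5]
(D,R,Y): not NE [P1→C gives 7>1]
(D,R,Z): not NE [P1→B gives 8>2; P2→P gives 7>4; P3→Y gives 7>3]
(D,R,W): not NE [P3→Y gives 7>2]

PSNE = {(A,P,Y)}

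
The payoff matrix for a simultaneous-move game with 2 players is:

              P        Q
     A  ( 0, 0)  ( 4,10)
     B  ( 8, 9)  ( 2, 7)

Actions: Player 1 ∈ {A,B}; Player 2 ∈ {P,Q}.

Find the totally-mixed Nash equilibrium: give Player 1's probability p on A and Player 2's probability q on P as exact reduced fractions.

P1 indiff ⇒ q·0+(1-q)·4 = q·8+(1-q)·2 ⇒ q(-8) = (1-q)(-2) ⇒ q = 1/5
P2 indiff ⇒ p·0+(1-p)·9 = p·10+(1-p)·7 ⇒ p(-10) = (1-p)(-2) ⇒ p = 1/6

P1 mixes 1/6 on A; P2 mixes 1/5 on P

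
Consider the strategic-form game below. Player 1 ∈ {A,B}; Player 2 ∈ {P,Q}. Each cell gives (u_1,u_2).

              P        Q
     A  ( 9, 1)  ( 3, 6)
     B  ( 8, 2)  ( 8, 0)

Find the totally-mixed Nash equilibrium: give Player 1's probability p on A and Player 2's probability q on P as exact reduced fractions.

p=2/7, q=5/6

P1 indiff ⇒ q·9+(1-q)·3 = q·8+(1-q)·8 ⇒ q(1) = (1-q)(5) ⇒ q = 5/6
P2 indiff ⇒ p·1+(1-p)·2 = p·6+(1-p)·0 ⇒ p(-5) = (1-p)(-2) ⇒ p = 2/7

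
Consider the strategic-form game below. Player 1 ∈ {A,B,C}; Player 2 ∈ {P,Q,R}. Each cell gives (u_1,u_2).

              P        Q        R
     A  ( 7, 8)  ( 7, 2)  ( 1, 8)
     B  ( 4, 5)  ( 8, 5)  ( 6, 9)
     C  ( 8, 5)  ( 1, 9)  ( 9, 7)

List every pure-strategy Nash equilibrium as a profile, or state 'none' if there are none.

PSNE: ∅

(A,P): not NE [P1→C gives 8>7]
(A,Q): not NE [P1→B gives 8>7; P2→R gives 8>2]
(A,R): not NE [P1→C gives 9>1]
(B,P): not NE [P1→C gives 8>4; P2→R gives 9>5]
(B,Q): not NE [P2→R gives 9>5]
(B,R): not NE [P1→C gives 9>6]
(C,P): not NE [P2→Q gives 9>5]
(C,Q): not NE [P1→B gives 8>1]
(C,R): not NE [P2→Q gives 9>7]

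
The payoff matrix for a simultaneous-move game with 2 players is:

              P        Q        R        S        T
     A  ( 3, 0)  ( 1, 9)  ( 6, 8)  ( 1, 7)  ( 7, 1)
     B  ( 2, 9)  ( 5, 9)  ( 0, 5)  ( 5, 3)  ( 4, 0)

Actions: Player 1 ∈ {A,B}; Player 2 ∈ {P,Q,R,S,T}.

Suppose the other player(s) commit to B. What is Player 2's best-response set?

u_2(P vs B) = 9
u_2(Q vs B) = 9
u_2(R vs B) = 5
u_2(S vs B) = 3
u_2(T vs B) = 0
max payoff 9 at {P,Q}

BR_2 = {P,Q}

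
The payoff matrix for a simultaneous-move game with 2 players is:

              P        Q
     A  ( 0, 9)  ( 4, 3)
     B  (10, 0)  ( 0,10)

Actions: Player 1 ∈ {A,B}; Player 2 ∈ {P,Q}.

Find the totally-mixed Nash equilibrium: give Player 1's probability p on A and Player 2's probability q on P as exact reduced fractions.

(p,q) = (5/8, 2/7)

P1 indiff ⇒ q·0+(1-q)·4 = q·10+(1-q)·0 ⇒ q(-10) = (1-q)(-4) ⇒ q = 2/7
P2 indiff ⇒ p·9+(1-p)·0 = p·3+(1-p)·10 ⇒ p(6) = (1-p)(10) ⇒ p = 5/8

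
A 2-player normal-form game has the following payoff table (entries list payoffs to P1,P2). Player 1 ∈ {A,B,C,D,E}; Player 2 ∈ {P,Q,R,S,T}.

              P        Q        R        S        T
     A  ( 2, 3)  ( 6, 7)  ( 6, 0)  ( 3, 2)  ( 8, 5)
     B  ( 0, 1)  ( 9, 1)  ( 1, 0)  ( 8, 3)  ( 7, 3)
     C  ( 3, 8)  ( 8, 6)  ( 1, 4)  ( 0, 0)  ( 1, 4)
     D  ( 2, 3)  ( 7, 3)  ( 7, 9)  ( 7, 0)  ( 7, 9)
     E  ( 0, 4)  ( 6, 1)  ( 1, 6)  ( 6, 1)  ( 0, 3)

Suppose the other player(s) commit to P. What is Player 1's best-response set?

u_1(A vs P) = 2
u_1(B vs P) = 0
u_1(C vs P) = 3
u_1(D vs P) = 2
u_1(E vs P) = 0
max payoff 3 at {C}

BR_1 = {C}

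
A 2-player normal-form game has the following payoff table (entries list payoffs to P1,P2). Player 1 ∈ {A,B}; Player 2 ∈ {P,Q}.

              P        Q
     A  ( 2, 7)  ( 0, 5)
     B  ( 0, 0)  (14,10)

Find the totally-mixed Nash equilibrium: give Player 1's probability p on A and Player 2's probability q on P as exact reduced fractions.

p=5/6, q=7/8

P1 indiff ⇒ q·2+(1-q)·0 = q·0+(1-q)·14 ⇒ q(2) = (1-q)(14) ⇒ q = 7/8
P2 indiff ⇒ p·7+(1-p)·0 = p·5+(1-p)·10 ⇒ p(2) = (1-p)(10) ⇒ p = 5/6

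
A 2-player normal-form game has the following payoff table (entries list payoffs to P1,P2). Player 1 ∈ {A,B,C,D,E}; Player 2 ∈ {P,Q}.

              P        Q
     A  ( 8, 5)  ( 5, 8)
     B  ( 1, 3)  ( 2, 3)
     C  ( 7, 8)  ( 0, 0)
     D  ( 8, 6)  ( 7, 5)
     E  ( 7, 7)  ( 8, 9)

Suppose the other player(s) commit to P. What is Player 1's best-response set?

BR_1 = {A,D}

u_1(A vs P) = 8
u_1(B vs P) = 1
u_1(C vs P) = 7
u_1(D vs P) = 8
u_1(E vs P) = 7
max payoff 8 at {A,D}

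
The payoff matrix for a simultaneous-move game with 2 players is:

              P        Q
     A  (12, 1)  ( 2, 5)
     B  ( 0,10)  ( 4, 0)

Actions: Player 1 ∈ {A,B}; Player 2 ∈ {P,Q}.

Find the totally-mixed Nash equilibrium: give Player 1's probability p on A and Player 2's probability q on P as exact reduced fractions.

P1 mixes 5/7 on A; P2 mixes 1/7 on P

P1 indiff ⇒ q·12+(1-q)·2 = q·0+(1-q)·4 ⇒ q(12) = (1-q)(2) ⇒ q = 1/7
P2 indiff ⇒ p·1+(1-p)·10 = p·5+(1-p)·0 ⇒ p(-4) = (1-p)(-10) ⇒ p = 5/7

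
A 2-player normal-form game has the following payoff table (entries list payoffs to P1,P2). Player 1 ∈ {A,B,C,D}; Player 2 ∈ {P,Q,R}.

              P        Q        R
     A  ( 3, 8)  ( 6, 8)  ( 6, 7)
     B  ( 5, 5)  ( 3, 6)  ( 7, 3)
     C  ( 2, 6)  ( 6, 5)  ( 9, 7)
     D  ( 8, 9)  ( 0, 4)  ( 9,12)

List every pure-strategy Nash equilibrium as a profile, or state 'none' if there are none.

(A,P): not NE [P1→D gives 8>3]
(A,Q): NE
(A,R): not NE [P1→D gives 9>6; P2→Q gives 8>7]
(B,P): not NE [P1→D gives 8>5; P2→Q gives 6>5]
(B,Q): not NE [P1→C gives 6>3]
(B,R): not NE [P1→D gives 9>7; P2→Q gives 6>3]
(C,P): not NE [P1→D gives 8>2; P2→R gives 7>6]
(C,Q): not NE [P2→R gives 7>5]
(C,R): NE
(D,P): not NE [P2→R gives 12>9]
(D,Q): not NE [P1→C gives 6>0; P2→R gives 12>4]
(D,R): NE

NE set: (A,Q), (C,R), (D,R)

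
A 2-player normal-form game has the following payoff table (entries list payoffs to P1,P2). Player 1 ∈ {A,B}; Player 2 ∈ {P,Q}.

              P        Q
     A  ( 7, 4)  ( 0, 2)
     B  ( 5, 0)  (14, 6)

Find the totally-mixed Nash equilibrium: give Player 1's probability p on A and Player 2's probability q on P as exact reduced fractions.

p=3/4, q=7/8

P1 indiff ⇒ q·7+(1-q)·0 = q·5+(1-q)·14 ⇒ q(2) = (1-q)(14) ⇒ q = 7/8
P2 indiff ⇒ p·4+(1-p)·0 = p·2+(1-p)·6 ⇒ p(2) = (1-p)(6) ⇒ p = 3/4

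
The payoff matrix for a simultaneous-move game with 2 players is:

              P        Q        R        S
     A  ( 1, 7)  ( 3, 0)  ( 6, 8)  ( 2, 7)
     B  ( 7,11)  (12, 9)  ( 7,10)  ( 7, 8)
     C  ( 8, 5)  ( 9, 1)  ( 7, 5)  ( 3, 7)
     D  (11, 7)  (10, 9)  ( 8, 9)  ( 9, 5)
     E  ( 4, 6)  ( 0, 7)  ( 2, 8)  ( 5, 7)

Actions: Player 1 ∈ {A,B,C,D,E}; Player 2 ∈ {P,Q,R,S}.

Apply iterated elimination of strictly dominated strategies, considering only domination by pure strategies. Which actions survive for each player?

IESDS → P1:{B,D} P2:{P,Q,R}

P1 drop A (B beats it: P:7>1 Q:12>3 R:7>6 S:7>2)
P1 drop C (D beats it: P:11>8 Q:10>9 R:8>7 S:9>3)
P1 drop E (B beats it: P:7>4 Q:12>0 R:7>2 S:7>5)
P2 drop S (P beats it: B:11>8 D:7>5)
P1→{B,D} P2→{P,Q,R}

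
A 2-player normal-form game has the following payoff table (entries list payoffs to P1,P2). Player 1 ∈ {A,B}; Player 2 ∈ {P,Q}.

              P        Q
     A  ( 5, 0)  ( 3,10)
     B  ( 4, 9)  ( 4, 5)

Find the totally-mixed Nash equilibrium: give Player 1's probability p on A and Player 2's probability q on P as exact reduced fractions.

P1 mixes 2/7 on A; P2 mixes 1/2 on P

P1 indiff ⇒ q·5+(1-q)·3 = q·4+(1-q)·4 ⇒ q(1) = (1-q)(1) ⇒ q = 1/2
P2 indiff ⇒ p·0+(1-p)·9 = p·10+(1-p)·5 ⇒ p(-10) = (1-p)(-4) ⇒ p = 2/7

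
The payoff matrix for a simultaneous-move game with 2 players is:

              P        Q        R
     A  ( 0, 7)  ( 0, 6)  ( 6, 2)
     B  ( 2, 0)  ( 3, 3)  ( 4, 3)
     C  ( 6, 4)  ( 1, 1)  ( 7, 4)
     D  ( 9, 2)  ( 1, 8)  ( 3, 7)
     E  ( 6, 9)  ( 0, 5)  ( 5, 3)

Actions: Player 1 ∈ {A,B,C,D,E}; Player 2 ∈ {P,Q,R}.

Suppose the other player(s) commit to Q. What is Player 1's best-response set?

BR_1 = {B}

u_1(A vs Q) = 0
u_1(B vs Q) = 3
u_1(C vs Q) = 1
u_1(D vs Q) = 1
u_1(E vs Q) = 0
max payoff 3 at {B}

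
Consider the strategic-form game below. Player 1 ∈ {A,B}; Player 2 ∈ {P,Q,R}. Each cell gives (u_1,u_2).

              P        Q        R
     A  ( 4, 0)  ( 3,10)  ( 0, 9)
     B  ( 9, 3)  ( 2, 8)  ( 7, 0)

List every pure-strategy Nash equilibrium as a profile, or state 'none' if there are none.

(A,P): not NE [P1→B gives 9>4; P2→Q gives 10>0]
(A,Q): NE
(A,R): not NE [P1→B gives 7>0; P2→Q gives 10>9]
(B,P): not NE [P2→Q gives 8>3]
(B,Q): not NE [P1→A gives 3>2]
(B,R): not NE [P2→Q gives 8>0]

NE set: (A,Q)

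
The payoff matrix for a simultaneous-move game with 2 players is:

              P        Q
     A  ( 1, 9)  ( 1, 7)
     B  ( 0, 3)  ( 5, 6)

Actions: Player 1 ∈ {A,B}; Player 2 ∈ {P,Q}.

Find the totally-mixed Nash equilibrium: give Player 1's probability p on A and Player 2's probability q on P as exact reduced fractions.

P1 indiff ⇒ q·1+(1-q)·1 = q·0+(1-q)·5 ⇒ q(1) = (1-q)(4) ⇒ q = 4/5
P2 indiff ⇒ p·9+(1-p)·3 = p·7+(1-p)·6 ⇒ p(2) = (1-p)(3) ⇒ p = 3/5

P1 mixes 3/5 on A; P2 mixes 4/5 on P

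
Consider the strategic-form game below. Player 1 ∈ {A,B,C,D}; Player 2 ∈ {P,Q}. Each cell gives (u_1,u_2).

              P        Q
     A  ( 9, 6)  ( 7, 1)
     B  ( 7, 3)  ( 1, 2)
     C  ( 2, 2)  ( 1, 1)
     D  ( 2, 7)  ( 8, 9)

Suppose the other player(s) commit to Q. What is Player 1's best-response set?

u_1(A vs Q) = 7
u_1(B vs Q) = 1
u_1(C vs Q) = 1
u_1(D vs Q) = 8
max payoff 8 at {D}

BR_1 = {D}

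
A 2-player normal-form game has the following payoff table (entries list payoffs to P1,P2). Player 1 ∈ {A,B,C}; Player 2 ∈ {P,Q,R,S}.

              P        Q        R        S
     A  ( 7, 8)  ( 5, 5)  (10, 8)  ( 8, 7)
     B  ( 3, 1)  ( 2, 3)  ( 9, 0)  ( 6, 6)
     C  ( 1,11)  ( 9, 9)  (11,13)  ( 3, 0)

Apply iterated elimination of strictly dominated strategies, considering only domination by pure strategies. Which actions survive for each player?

Survivors P1:{A,C} P2:{P,R}

P1 drop B (A beats it: P:7>3 Q:5>2 R:10>9 S:8>6)
P2 drop Q (P beats it: A:8>5 C:11>9)
P2 drop S (P beats it: A:8>7 C:11>0)
P1→{A,C} P2→{P,R}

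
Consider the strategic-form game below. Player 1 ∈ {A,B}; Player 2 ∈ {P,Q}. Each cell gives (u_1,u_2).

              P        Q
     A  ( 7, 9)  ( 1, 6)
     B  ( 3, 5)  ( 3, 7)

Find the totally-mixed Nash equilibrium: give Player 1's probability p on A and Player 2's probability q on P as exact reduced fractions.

P1 indiff ⇒ q·7+(1-q)·1 = q·3+(1-q)·3 ⇒ q(4) = (1-q)(2) ⇒ q = 1/3
P2 indiff ⇒ p·9+(1-p)·5 = p·6+(1-p)·7 ⇒ p(3) = (1-p)(2) ⇒ p = 2/5

P1 mixes 2/5 on A; P2 mixes 1/3 on P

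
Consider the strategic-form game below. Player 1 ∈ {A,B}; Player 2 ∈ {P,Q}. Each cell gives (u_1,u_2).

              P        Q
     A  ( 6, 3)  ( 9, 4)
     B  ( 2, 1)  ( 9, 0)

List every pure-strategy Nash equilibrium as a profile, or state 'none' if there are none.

Nash profiles: (A,Q)

(A,P): not NE [P2→Q gives 4>3]
(A,Q): NE
(B,P): not NE [P1→A gives 6>2]
(B,Q): not NE [P2→P gives 1>0]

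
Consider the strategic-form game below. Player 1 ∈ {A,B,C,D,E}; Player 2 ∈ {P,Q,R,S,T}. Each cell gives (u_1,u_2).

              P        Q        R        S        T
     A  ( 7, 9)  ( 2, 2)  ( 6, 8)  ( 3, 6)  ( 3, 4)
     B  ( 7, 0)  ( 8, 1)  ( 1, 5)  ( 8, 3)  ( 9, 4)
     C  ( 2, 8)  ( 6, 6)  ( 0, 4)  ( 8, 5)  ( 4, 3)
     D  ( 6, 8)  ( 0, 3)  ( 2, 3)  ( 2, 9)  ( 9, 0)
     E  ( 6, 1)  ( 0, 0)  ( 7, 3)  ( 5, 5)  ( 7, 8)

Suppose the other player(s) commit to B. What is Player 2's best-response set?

u_2(P vs B) = 0
u_2(Q vs B) = 1
u_2(R vs B) = 5
u_2(S vs B) = 3
u_2(T vs B) = 4
max payoff 5 at {R}

P2 best: {R}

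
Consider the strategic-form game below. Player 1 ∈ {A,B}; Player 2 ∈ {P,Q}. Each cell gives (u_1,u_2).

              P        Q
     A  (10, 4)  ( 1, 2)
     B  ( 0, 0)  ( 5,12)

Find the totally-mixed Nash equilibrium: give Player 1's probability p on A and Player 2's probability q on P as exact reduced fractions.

p=6/7, q=2/7

P1 indiff ⇒ q·10+(1-q)·1 = q·0+(1-q)·5 ⇒ q(10) = (1-q)(4) ⇒ q = 2/7
P2 indiff ⇒ p·4+(1-p)·0 = p·2+(1-p)·12 ⇒ p(2) = (1-p)(12) ⇒ p = 6/7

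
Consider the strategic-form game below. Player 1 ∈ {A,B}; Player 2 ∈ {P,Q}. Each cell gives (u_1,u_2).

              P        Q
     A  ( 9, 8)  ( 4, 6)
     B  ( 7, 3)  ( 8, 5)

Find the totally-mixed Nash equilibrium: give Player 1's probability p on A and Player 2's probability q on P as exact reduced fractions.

P1 indiff ⇒ q·9+(1-q)·4 = q·7+(1-q)·8 ⇒ q(2) = (1-q)(4) ⇒ q = 2/3
P2 indiff ⇒ p·8+(1-p)·3 = p·6+(1-p)·5 ⇒ p(2) = (1-p)(2) ⇒ p = 1/2

P1 mixes 1/2 on A; P2 mixes 2/3 on P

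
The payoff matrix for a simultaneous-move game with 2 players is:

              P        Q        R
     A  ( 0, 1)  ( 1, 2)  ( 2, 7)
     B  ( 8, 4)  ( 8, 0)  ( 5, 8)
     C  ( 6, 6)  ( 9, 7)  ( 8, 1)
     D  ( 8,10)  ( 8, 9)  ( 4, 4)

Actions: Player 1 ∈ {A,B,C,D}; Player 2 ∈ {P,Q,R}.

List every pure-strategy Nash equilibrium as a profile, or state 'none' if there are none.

PSNE = {(C,Q), (D,P)}

(A,P): not NE [P1→D gives 8>0; P2→R gives 7>1]
(A,Q): not NE [P1→C gives 9>1; P2→R gives 7>2]
(A,R): not NE [P1→C gives 8>2]
(B,P): not NE [P2→R gives 8>4]
(B,Q): not NE [P1→C gives 9>8; P2→R gives 8>0]
(B,R): not NE [P1→C gives 8>5]
(C,P): not NE [P1→D gives 8>6; P2→Q gives 7>6]
(C,Q): NE
(C,R): not NE [P2→Q gives 7>1]
(D,P): NE
(D,Q): not NE [P1→C gives 9>8; P2→P gives 10>9]
(D,R): not NE [P1→C gives 8>4; P2→P gives 10>4]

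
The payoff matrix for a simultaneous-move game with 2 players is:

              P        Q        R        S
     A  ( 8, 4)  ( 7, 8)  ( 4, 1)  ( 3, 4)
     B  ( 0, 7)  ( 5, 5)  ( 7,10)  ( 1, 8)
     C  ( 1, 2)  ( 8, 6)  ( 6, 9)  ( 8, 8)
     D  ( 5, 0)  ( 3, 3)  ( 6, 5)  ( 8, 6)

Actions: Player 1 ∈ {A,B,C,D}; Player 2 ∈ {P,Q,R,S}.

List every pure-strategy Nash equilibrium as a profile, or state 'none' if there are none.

(A,P): not NE [P2→Q gives 8>4]
(A,Q): not NE [P1→C gives 8>7]
(A,R): not NE [P1→B gives 7>4; P2→Q gives 8>1]
(A,S): not NE [P1→D gives 8>3; P2→Q gives 8>4]
(B,P): not NE [P1→A gives 8>0; P2→R gives 10>7]
(B,Q): not NE [P1→C gives 8>5; P2→R gives 10>5]
(B,R): NE
(B,S): not NE [P1→D gives 8>1; P2→R gives 10>8]
(C,P): not NE [P1→A gives 8>1; P2→R gives 9>2]
(C,Q): not NE [P2→R gives 9>6]
(C,R): not NE [P1→B gives 7>6]
(C,S): not NE [P2→R gives 9>8]
(D,P): not NE [P1→A gives 8>5; P2→S gives 6>0]
(D,Q): not NE [P1→C gives 8>3; P2→S gives 6>3]
(D,R): not NE [P1→B gives 7>6; P2→S gives 6>5]
(D,S): NE

Nash profiles: (B,R), (D,S)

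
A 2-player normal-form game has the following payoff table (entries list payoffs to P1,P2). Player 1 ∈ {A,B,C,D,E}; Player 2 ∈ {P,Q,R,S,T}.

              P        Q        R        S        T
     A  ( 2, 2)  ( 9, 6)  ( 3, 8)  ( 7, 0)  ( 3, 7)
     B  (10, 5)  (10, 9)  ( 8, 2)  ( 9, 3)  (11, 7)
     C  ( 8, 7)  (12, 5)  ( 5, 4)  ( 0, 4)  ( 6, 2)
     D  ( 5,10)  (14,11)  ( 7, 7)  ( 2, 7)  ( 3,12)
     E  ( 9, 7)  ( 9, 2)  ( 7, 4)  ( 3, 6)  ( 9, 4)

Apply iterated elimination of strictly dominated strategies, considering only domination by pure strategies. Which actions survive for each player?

P1 drop A (B beats it: P:10>2 Q:10>9 R:8>3 S:9>7 T:11>3)
P1 drop E (B beats it: P:10>9 Q:10>9 R:8>7 S:9>3 T:11>9)
P2 drop R (P beats it: B:5>2 C:7>4 D:10>7)
P2 drop S (P beats it: B:5>3 C:7>4 D:10>7)
P1→{B,C,D} P2→{P,Q,T}

Survivors P1:{B,C,D} P2:{P,Q,T}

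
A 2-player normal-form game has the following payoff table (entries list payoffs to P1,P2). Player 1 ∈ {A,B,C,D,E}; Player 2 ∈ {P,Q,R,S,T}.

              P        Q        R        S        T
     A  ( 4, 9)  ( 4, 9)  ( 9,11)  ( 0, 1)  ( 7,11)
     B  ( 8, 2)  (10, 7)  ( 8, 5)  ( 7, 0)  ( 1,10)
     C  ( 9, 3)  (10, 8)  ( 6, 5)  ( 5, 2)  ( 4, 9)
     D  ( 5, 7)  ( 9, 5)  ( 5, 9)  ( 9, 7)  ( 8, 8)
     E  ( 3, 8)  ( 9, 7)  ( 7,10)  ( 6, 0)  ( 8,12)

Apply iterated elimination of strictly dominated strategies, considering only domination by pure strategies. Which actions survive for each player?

P2 drop P (R beats it: A:11>9 B:5>2 C:5>3 D:9>7 E:10>8)
P2 drop Q (T beats it: A:11>9 B:10>7 C:9>8 D:8>5 E:12>7)
P1 drop C (E beats it: R:7>6 S:6>5 T:8>4)
P2 drop S (R beats it: A:11>1 B:5>0 D:9>7 E:10>0)
P1 drop B (A beats it: R:9>8 T:7>1)
P1→{A,D,E} P2→{R,T}

Survivors P1:{A,D,E} P2:{R,T}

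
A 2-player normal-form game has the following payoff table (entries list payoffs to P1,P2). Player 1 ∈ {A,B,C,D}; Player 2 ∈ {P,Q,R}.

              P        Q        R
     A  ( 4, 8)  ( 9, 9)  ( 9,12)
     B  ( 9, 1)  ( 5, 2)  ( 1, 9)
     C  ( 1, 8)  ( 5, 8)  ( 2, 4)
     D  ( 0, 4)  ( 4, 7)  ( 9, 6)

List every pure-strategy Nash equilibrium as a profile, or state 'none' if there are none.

NE set: (A,R)

(A,P): not NE [P1→B gives 9>4; P2→R gives 12>8]
(A,Q): not NE [P2→R gives 12>9]
(A,R): NE
(B,P): not NE [P2→R gives 9>1]
(B,Q): not NE [P1→A gives 9>5; P2→R gives 9>2]
(B,R): not NE [P1→D gives 9>1]
(C,P): not NE [P1→B gives 9>1]
(C,Q): not NE [P1→A gives 9>5]
(C,R): not NE [P1→D gives 9>2; P2→Q gives 8>4]
(D,P): not NE [P1→B gives 9>0; P2→Q gives 7>4]
(D,Q): not NE [P1→A gives 9>4]
(D,R): not NE [P2→Q gives 7>6]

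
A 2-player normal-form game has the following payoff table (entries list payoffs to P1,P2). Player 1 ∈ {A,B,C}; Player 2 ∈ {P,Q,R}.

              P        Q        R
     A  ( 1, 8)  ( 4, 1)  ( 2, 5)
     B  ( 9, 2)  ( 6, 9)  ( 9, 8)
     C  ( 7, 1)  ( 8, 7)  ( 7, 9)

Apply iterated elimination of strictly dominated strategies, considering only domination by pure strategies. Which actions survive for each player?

IESDS → P1:{B,C} P2:{Q,R}

P1 drop A (B beats it: P:9>1 Q:6>4 R:9>2)
P2 drop P (Q beats it: B:9>2 C:7>1)
P1→{B,C} P2→{Q,R}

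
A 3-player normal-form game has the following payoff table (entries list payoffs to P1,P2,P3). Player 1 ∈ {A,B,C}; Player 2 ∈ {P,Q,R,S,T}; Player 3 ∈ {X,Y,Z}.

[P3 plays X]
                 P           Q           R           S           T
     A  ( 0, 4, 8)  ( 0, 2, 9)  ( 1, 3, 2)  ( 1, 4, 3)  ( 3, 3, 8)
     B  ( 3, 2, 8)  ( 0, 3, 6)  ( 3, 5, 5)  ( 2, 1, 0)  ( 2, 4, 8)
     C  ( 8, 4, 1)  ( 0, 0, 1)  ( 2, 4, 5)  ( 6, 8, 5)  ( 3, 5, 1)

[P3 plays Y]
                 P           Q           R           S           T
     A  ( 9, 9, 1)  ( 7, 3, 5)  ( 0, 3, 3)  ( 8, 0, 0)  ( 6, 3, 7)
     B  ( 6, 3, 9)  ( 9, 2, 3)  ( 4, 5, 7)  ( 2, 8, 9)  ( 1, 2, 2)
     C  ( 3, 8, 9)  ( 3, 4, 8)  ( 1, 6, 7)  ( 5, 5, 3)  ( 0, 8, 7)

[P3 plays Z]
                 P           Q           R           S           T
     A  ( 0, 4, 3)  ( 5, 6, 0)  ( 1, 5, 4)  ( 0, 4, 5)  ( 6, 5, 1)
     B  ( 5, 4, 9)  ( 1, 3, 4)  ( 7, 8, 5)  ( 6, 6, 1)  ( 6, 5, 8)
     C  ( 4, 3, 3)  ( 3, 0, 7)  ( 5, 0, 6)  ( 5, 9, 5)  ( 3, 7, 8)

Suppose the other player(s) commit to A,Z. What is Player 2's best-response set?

u_2(P vs A,Z) = 4
u_2(Q vs A,Z) = 6
u_2(R vs A,Z) = 5
u_2(S vs A,Z) = 4
u_2(T vs A,Z) = 5
max payoff 6 at {Q}

BR_2 = {Q}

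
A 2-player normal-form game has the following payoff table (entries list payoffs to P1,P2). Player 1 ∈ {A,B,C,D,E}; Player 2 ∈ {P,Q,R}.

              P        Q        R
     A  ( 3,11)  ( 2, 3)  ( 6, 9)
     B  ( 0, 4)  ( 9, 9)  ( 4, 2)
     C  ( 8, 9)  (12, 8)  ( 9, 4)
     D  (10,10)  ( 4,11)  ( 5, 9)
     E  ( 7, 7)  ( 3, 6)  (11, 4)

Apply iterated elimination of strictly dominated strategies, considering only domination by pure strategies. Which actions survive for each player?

IESDS → P1:{C,D} P2:{P,Q}

P1 drop A (C beats it: P:8>3 Q:12>2 R:9>6)
P1 drop B (C beats it: P:8>0 Q:12>9 R:9>4)
P2 drop R (P beats it: C:9>4 D:10>9 E:7>4)
P1 drop E (C beats it: P:8>7 Q:12>3)
P1→{C,D} P2→{P,Q}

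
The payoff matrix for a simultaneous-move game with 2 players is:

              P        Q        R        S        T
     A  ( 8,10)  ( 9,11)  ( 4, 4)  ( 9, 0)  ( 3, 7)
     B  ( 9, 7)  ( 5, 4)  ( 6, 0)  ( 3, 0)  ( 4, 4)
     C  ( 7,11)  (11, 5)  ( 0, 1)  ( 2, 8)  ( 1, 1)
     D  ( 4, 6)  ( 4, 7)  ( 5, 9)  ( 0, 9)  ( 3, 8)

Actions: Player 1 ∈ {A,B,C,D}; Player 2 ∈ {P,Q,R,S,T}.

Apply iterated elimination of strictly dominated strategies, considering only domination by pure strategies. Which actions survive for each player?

Survivors P1:{A,B,C} P2:{P,Q}

P1 drop D (B beats it: P:9>4 Q:5>4 R:6>5 S:3>0 T:4>3)
P2 drop R (P beats it: A:10>4 B:7>0 C:11>1)
P2 drop S (P beats it: A:10>0 B:7>0 C:11>8)
P2 drop T (P beats it: A:10>7 B:7>4 C:11>1)
P1→{A,B,C} P2→{P,Q}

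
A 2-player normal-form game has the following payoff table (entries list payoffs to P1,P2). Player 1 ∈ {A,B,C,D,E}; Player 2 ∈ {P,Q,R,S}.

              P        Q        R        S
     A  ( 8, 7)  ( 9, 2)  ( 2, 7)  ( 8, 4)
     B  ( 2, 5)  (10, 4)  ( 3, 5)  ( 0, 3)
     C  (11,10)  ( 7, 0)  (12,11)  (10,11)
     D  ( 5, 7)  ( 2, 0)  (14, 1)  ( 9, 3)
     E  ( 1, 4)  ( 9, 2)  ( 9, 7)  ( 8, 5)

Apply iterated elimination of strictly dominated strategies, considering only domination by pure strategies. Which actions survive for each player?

Survivors P1:{C,D} P2:{P,R,S}

P2 drop Q (P beats it: A:7>2 B:5>4 C:10>0 D:7>0 E:4>2)
P1 drop A (C beats it: P:11>8 R:12>2 S:10>8)
P1 drop B (C beats it: P:11>2 R:12>3 S:10>0)
P1 drop E (C beats it: P:11>1 R:12>9 S:10>8)
P1→{C,D} P2→{P,R,S}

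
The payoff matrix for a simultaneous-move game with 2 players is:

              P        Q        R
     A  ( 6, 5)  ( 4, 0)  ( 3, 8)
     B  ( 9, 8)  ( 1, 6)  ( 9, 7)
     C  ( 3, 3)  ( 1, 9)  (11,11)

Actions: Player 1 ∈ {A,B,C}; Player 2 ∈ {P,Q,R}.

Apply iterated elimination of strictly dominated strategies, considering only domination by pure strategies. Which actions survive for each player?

Remaining: P1:{B,C} P2:{P,R}

P2 drop Q (R beats it: A:8>0 B:7>6 C:11>9)
P1 drop A (B beats it: P:9>6 R:9>3)
P1→{B,C} P2→{P,R}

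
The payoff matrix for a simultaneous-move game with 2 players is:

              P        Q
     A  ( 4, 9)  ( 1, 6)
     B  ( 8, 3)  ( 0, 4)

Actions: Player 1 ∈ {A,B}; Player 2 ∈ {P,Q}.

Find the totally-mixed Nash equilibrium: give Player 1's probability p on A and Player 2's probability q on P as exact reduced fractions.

P1 indiff ⇒ q·4+(1-q)·1 = q·8+(1-q)·0 ⇒ q(-4) = (1-q)(-1) ⇒ q = 1/5
P2 indiff ⇒ p·9+(1-p)·3 = p·6+(1-p)·4 ⇒ p(3) = (1-p)(1) ⇒ p = 1/4

(p,q) = (1/4, 1/5)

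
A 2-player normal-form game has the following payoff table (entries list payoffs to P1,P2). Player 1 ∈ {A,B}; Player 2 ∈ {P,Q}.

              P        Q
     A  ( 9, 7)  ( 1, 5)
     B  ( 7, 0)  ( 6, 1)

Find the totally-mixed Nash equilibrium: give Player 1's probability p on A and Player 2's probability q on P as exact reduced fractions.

(p,q) = (1/3, 5/7)

P1 indiff ⇒ q·9+(1-q)·1 = q·7+(1-q)·6 ⇒ q(2) = (1-q)(5) ⇒ q = 5/7
P2 indiff ⇒ p·7+(1-p)·0 = p·5+(1-p)·1 ⇒ p(2) = (1-p)(1) ⇒ p = 1/3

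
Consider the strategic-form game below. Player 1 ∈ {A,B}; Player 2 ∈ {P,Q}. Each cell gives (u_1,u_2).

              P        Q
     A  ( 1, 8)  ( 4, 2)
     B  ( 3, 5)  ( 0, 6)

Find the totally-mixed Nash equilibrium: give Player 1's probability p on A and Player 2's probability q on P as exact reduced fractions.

P1 indiff ⇒ q·1+(1-q)·4 = q·3+(1-q)·0 ⇒ q(-2) = (1-q)(-4) ⇒ q = 2/3
P2 indiff ⇒ p·8+(1-p)·5 = p·2+(1-p)·6 ⇒ p(6) = (1-p)(1) ⇒ p = 1/7

p=1/7, q=2/3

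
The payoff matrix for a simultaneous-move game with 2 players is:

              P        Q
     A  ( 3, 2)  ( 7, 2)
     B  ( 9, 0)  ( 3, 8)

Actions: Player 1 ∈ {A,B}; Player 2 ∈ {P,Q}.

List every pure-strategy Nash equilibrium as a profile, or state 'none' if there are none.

(A,P): not NE [P1→B gives 9>3]
(A,Q): NE
(B,P): not NE [P2→Q gives 8>0]
(B,Q): not NE [P1→A gives 7>3]

NE set: (A,Q)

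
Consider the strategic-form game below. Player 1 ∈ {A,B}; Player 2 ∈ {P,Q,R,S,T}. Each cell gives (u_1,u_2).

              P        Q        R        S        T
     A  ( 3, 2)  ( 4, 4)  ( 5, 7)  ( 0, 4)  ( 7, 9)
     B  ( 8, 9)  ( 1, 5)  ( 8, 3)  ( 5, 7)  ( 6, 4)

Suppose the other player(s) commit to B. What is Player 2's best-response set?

BR_2 = {P}

u_2(P vs B) = 9
u_2(Q vs B) = 5
u_2(R vs B) = 3
u_2(S vs B) = 7
u_2(T vs B) = 4
max payoff 9 at {P}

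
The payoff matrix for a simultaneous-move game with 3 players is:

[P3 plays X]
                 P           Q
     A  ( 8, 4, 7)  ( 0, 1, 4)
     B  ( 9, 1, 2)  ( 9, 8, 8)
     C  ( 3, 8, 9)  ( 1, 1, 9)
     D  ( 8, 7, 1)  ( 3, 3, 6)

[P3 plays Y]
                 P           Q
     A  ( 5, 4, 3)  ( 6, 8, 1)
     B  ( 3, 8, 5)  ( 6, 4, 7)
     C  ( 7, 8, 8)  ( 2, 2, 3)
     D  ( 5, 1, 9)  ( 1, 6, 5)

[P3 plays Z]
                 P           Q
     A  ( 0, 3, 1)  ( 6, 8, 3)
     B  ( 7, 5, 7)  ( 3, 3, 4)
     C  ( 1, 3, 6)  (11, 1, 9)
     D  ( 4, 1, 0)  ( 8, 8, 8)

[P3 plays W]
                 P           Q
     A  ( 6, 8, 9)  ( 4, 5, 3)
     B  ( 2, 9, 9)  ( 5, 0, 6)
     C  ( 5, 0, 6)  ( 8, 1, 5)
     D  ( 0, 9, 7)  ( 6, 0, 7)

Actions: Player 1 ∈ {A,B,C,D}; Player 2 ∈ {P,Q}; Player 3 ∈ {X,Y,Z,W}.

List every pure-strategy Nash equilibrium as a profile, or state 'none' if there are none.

(A,P,X): not NE [P1→B gives 9>8; P3→W gives 9>7]
(A,P,Y): not NE [P1→C gives 7>5; P2→Q gives 8>4; P3→W gives 9>3]
(A,P,Z): not NE [P1→B gives 7>0; P2→Q gives 8>3; P3→W gives 9>1]
(A,P,W): NE
(A,Q,X): not NE [P1→B gives 9>0; P2→P gives 4>1]
(A,Q,Y): not NE [P3→X gives 4>1]
(A,Q,Z): not NE [P1→C gives 11>6; P3→X gives 4>3]
(A,Q,W): not NE [P1→C gives 8>4; P2→P gives 8>5; P3→X gives 4>3]
(B,P,X): not NE [P2→Q gives 8>1; P3→W gives 9>2]
(B,P,Y): not NE [P1→C gives 7>3; P3→W gives 9>5]
(B,P,Z): not NE [P3→W gives 9>7]
(B,P,W): not NE [P1→A gives 6>2]
(B,Q,X): NE
(B,Q,Y): not NE [P2→P gives 8>4; P3→X gives 8>7]
(B,Q,Z): not NE [P1→C gives 11>3; P2→P gives 5>3; P3→X gives 8>4]
(B,Q,W): not NE [P1→C gives 8>5; P2→P gives 9>0; P3→X gives 8>6]
(C,P,X): not NE [P1→B gives 9>3]
(C,P,Y): not NE [P3→X gives 9>8]
(C,P,Z): not NE [P1→B gives 7>1; P3→X gives 9>6]
(C,P,W): not NE [P1→A gives 6>5; P2→Q gives 1>0; P3→X gives 9>6]
(C,Q,X): not NE [P1→B gives 9>1; P2→P gives 8>1]
(C,Q,Y): not NE [P1→B gives 6>2; P2→P gives 8>2; P3→Z gives 9>3]
(C,Q,Z): not NE [P2→P gives 3>1]
(C,Q,W): not NE [P3→Z gives 9>5]
(D,P,X): not NE [P1→B gives 9>8; P3→Y gives 9>1]
(D,P,Y): not NE [P1→C gives 7>5; P2→Q gives 6>1]
(D,P,Z): not NE [P1→B gives 7>4; P2→Q gives 8>1; P3→Y gives 9>0]
(D,P,W): not NE [P1→A gives 6>0; P3→Y gives 9>7]
(D,Q,X): not NE [P1→B gives 9>3; P2→P gives 7>3; P3→Z gives 8>6]
(D,Q,Y): not NE [P1→B gives 6>1; P3→Z gives 8>5]
(D,Q,Z): not NE [P1→C gives 11>8]
(D,Q,W): not NE [P1→C gives 8>6; P2→P gives 9>0; P3→Z gives 8>7]

PSNE = {(A,P,W), (B,Q,X)}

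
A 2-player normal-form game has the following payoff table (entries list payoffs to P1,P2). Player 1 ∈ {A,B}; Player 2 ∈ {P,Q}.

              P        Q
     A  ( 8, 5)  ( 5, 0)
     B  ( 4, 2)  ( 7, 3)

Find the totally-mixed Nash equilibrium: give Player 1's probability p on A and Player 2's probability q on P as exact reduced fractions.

(p,q) = (1/6, 1/3)

P1 indiff ⇒ q·8+(1-q)·5 = q·4+(1-q)·7 ⇒ q(4) = (1-q)(2) ⇒ q = 1/3
P2 indiff ⇒ p·5+(1-p)·2 = p·0+(1-p)·3 ⇒ p(5) = (1-p)(1) ⇒ p = 1/6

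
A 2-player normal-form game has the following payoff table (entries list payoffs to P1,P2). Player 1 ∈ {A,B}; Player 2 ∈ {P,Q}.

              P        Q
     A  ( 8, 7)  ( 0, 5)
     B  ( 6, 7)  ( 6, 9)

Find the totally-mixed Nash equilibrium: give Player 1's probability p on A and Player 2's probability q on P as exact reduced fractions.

P1 mixes 1/2 on A; P2 mixes 3/4 on P

P1 indiff ⇒ q·8+(1-q)·0 = q·6+(1-q)·6 ⇒ q(2) = (1-q)(6) ⇒ q = 3/4
P2 indiff ⇒ p·7+(1-p)·7 = p·5+(1-p)·9 ⇒ p(2) = (1-p)(2) ⇒ p = 1/2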